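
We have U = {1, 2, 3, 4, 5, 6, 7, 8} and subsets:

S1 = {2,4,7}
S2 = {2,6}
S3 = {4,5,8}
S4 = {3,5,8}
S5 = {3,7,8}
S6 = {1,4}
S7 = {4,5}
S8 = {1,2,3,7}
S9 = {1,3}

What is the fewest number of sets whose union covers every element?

3

S2, S3, S8 together cover {1, 2, 3, 4, 5, 6, 7, 8} — every element.
No 2 of the 9 sets cover everything (all 36 pairs fall short), so 3 is minimum.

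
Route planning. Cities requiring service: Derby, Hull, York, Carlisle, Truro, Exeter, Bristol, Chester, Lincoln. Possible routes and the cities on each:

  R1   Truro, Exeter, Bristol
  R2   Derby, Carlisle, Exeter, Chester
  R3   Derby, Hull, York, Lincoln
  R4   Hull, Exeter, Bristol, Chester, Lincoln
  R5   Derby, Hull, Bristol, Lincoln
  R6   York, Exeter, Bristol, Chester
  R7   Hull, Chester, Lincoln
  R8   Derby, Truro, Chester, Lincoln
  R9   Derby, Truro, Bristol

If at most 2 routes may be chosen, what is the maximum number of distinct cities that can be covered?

Choosing R1, R3 covers {Derby, Hull, York, Truro, Exeter, Bristol, Lincoln} — 7 cities.
No choice of 2 routes does better; here Carlisle, Chester are left uncovered.

7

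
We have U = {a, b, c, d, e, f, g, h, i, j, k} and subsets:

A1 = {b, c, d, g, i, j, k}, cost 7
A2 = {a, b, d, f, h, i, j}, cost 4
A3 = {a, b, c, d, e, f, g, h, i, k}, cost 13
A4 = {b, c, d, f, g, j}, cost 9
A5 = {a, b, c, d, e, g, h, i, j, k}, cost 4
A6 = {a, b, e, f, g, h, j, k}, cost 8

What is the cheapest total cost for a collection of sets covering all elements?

A2, A5 cover every element at cost 4 + 4 = 8.
Any cover uses at least 2 sets; among all covering selections none totals below 8.

8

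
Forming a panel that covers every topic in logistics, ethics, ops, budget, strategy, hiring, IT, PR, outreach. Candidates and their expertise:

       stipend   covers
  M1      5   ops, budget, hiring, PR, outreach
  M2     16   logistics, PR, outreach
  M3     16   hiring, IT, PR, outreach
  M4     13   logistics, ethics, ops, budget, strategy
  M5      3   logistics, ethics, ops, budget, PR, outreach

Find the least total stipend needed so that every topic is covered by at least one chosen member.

M3, M4 cover every topic at stipend 16 + 13 = 29.
Any cover uses at least 2 members; among all covering selections none totals below 29.

29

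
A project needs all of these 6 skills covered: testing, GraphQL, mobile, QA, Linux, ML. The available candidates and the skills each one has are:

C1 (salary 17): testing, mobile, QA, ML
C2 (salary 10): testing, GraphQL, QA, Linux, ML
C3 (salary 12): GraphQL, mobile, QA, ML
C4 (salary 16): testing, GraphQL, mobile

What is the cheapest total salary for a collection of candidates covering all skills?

22

C2, C3 cover every skill at salary 10 + 12 = 22.
Any cover uses at least 2 candidates; among all covering selections none totals below 22.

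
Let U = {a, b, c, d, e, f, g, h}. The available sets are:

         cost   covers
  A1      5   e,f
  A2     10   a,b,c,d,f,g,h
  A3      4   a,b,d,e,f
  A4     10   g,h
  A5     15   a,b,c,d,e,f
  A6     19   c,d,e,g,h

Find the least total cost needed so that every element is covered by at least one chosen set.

14

A2, A3 cover every element at cost 10 + 4 = 14.
Any cover uses at least 2 sets; among all covering selections none totals below 14.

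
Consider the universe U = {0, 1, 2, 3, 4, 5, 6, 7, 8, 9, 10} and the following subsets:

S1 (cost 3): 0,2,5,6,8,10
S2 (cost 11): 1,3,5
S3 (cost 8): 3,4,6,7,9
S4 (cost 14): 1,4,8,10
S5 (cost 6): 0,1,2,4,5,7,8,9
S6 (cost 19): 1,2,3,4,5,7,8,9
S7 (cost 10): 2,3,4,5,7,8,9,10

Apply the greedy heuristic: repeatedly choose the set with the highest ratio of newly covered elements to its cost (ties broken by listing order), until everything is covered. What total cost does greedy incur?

Pick 1: S1 adds 6 new (0, 2, 5, 6, 8, 10) at cost 3 (ratio 6/3).
Pick 2: S5 adds 4 new (1, 4, 7, 9) at cost 6 (ratio 4/6).
Pick 3: S3 adds 1 new (3) at cost 8 (ratio 1/8).
Greedy total cost: 3 + 6 + 8 = 17.

17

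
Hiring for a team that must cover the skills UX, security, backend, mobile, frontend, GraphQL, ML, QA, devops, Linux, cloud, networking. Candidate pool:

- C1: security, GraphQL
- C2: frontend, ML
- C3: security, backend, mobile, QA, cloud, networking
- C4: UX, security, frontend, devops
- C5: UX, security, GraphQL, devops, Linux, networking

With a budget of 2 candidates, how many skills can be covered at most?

Choosing C3, C5 covers {UX, security, backend, mobile, GraphQL, QA, devops, Linux, cloud, networking} — 10 skills.
No choice of 2 candidates does better; here frontend, ML are left uncovered.

10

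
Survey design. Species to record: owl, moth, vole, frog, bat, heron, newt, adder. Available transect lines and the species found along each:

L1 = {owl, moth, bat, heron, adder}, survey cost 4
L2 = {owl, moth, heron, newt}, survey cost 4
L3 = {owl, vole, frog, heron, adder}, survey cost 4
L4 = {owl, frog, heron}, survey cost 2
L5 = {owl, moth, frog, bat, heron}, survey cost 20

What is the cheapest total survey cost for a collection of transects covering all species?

L1, L2, L3 cover every species at survey cost 4 + 4 + 4 = 12.
Any cover uses at least 3 transects; among all covering selections none totals below 12.
Greedy by coverage-per-survey cost would pick L4, L1, L2, L3 for 14 — worse than the optimum 12.

12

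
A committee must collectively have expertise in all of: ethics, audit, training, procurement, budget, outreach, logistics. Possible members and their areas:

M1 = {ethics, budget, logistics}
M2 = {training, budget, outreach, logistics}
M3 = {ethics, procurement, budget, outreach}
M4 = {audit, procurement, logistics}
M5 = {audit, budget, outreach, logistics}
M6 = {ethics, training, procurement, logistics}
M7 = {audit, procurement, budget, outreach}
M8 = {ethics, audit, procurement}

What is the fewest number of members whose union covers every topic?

M2, M8 together cover {ethics, audit, training, procurement, budget, outreach, logistics} — every topic.
No single member contains all 7 topics, so 2 is optimal.

2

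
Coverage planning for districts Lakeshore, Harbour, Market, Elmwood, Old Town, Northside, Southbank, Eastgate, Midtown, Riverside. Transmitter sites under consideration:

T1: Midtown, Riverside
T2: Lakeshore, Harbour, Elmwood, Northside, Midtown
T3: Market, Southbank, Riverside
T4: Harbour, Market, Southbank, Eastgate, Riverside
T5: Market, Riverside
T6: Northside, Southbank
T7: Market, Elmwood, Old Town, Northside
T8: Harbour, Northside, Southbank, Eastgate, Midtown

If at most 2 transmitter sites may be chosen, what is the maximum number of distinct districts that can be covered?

9

Choosing T2, T4 covers {Lakeshore, Harbour, Market, Elmwood, Northside, Southbank, Eastgate, Midtown, Riverside} — 9 districts.
No choice of 2 transmitter sites does better; here Old Town is left uncovered.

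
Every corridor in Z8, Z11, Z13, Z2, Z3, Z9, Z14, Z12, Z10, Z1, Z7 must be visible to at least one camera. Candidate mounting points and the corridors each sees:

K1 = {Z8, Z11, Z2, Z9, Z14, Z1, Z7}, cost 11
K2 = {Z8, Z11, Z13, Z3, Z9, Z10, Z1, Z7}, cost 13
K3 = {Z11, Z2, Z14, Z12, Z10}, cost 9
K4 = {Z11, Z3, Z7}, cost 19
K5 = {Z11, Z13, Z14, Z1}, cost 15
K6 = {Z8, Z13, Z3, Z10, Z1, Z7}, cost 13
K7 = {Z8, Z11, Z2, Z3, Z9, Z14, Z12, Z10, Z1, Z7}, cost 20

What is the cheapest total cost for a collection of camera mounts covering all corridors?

22

K2, K3 cover every corridor at cost 13 + 9 = 22.
Any cover uses at least 2 camera mounts; among all covering selections none totals below 22.
Greedy by coverage-per-cost would pick K1, K2, K3 for 33 — worse than the optimum 22.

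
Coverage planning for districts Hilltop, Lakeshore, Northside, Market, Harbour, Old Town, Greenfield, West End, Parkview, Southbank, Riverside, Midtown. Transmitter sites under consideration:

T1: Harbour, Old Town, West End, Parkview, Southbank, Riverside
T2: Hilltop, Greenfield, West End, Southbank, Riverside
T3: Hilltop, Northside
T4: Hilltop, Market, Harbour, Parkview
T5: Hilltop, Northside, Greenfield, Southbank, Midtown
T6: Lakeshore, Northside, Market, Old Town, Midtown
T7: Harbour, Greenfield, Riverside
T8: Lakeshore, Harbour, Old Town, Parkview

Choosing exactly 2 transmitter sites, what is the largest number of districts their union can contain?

10

Choosing T1, T5 covers {Hilltop, Northside, Harbour, Old Town, Greenfield, West End, Parkview, Southbank, Riverside, Midtown} — 10 districts.
No choice of 2 transmitter sites does better; here Lakeshore, Market are left uncovered.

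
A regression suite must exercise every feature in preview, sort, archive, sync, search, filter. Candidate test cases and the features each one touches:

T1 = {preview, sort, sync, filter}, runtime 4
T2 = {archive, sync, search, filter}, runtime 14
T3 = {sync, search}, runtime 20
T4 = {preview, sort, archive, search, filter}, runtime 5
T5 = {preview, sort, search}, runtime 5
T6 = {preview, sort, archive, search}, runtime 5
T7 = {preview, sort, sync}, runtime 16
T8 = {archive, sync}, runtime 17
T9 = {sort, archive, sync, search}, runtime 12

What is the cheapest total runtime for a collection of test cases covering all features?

9

T1, T4 cover every feature at runtime 4 + 5 = 9.
Any cover uses at least 2 test cases; among all covering selections none totals below 9.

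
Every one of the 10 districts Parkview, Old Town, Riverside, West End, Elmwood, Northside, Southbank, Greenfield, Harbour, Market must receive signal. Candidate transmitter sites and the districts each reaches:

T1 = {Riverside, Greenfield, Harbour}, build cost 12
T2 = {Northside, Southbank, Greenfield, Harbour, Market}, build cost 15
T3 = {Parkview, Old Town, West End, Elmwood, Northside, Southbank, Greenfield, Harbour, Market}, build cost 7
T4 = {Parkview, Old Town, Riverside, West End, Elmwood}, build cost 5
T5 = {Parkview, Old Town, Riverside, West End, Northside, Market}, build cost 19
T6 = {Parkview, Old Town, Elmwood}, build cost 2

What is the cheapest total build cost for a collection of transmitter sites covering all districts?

T3, T4 cover every district at build cost 7 + 5 = 12.
Any cover uses at least 2 transmitter sites; among all covering selections none totals below 12.
Greedy by coverage-per-build cost would pick T6, T3, T4 for 14 — worse than the optimum 12.

12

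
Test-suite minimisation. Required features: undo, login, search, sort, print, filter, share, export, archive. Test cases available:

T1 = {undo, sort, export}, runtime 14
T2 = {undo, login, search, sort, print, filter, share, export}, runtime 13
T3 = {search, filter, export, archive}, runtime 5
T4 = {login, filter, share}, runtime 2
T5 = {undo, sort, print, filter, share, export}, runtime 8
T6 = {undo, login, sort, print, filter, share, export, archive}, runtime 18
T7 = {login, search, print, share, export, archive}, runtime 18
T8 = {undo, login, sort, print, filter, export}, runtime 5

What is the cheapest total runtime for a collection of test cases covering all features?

T3, T4, T8 cover every feature at runtime 5 + 2 + 5 = 12.
Any cover uses at least 2 test cases; among all covering selections none totals below 12.

12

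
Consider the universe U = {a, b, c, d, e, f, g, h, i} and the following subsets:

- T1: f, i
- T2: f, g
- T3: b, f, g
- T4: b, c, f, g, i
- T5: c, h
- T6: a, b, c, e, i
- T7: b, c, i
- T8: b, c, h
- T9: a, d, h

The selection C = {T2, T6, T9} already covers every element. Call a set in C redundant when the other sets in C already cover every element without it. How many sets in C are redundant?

0

Drop T2: f, g uncovered — not redundant.
Drop T6: b, c, e, i uncovered — not redundant.
Drop T9: d, h uncovered — not redundant.
None of the sets in C is redundant.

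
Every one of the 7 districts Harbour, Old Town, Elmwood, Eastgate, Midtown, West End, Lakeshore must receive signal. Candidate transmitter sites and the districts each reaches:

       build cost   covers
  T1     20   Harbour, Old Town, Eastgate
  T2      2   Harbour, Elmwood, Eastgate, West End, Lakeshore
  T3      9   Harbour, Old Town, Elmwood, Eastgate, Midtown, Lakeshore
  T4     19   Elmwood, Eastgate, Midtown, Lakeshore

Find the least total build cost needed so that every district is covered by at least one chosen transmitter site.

11

T2, T3 cover every district at build cost 2 + 9 = 11.
Any cover uses at least 2 transmitter sites; among all covering selections none totals below 11.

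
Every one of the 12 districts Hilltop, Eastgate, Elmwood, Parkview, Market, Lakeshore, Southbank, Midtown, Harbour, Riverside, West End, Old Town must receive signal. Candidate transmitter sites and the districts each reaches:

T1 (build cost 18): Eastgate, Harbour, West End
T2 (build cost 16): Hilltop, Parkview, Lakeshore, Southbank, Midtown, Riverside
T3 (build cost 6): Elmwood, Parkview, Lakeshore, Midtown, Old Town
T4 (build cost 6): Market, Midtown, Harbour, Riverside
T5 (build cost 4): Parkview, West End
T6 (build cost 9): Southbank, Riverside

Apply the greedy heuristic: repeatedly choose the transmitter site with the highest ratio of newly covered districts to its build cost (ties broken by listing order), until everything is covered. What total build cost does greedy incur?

Pick 1: T3 adds 5 new (Elmwood, Parkview, Lakeshore, Midtown, Old Town) at build cost 6 (ratio 5/6).
Pick 2: T4 adds 3 new (Market, Harbour, Riverside) at build cost 6 (ratio 3/6).
Pick 3: T5 adds 1 new (West End) at build cost 4 (ratio 1/4).
Pick 4: T2 adds 2 new (Hilltop, Southbank) at build cost 16 (ratio 2/16).
Pick 5: T1 adds 1 new (Eastgate) at build cost 18 (ratio 1/18).
Greedy total build cost: 6 + 6 + 4 + 16 + 18 = 50. (The true optimum is 46, so greedy overshoots here.)

50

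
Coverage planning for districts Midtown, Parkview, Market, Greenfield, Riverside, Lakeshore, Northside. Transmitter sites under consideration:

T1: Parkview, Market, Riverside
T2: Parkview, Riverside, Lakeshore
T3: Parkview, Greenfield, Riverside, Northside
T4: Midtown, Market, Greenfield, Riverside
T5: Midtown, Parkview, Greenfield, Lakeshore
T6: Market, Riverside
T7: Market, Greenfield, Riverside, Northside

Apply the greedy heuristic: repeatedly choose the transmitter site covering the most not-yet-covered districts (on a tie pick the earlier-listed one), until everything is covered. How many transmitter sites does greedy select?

Pick 1: T3 covers 4 new districts (Parkview, Greenfield, Riverside, Northside).
Pick 2: T4 covers 2 new districts (Midtown, Market).
Pick 3: T2 covers 1 new districts (Lakeshore).
Greedy uses 3 transmitter sites. (The true minimum is 2.)

3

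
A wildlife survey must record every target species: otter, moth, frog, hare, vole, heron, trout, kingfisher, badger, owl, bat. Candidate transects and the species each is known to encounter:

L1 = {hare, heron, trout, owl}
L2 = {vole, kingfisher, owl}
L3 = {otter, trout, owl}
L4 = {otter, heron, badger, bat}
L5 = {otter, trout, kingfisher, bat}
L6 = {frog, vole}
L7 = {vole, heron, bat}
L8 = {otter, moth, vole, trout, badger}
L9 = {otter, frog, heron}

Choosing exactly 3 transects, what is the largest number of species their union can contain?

10

Choosing L1, L5, L8 covers {otter, moth, hare, vole, heron, trout, kingfisher, badger, owl, bat} — 10 species.
No choice of 3 transects does better; here frog is left uncovered.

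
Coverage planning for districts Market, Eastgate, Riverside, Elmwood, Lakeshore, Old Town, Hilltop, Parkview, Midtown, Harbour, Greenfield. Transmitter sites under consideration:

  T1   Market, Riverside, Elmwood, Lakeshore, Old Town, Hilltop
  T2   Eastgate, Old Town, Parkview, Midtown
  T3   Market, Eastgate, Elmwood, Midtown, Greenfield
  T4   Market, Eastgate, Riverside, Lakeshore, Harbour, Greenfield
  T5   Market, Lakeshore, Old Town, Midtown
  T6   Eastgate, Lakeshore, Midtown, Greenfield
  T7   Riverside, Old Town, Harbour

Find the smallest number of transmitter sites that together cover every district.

T1, T2, T4 together cover {Market, Eastgate, Riverside, Elmwood, Lakeshore, Old Town, Hilltop, Parkview, Midtown, Harbour, Greenfield} — every district.
No 2 of the 7 transmitter sites cover everything (all 21 pairs fall short), so 3 is minimum.

3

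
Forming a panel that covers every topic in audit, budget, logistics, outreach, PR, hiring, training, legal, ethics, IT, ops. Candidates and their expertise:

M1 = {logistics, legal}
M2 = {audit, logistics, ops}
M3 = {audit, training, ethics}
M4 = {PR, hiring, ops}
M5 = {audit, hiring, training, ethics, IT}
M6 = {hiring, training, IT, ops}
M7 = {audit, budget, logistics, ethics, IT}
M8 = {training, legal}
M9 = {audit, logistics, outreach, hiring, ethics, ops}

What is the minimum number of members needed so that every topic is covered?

M4, M7, M8, M9 together cover {audit, budget, logistics, outreach, PR, hiring, training, legal, ethics, IT, ops} — every topic.
No 3 of the 9 members cover everything (all 84 triples fall short), so 4 is minimum.
Greedy (largest uncovered first) would take M9, M5, M1, M4, M7 — 5 members — but 4 suffice.

4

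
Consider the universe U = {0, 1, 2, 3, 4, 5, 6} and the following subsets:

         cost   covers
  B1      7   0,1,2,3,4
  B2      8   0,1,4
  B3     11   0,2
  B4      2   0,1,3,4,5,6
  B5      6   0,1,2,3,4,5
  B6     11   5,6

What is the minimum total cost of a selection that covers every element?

B4, B5 cover every element at cost 2 + 6 = 8.
Any cover uses at least 2 sets; among all covering selections none totals below 8.

8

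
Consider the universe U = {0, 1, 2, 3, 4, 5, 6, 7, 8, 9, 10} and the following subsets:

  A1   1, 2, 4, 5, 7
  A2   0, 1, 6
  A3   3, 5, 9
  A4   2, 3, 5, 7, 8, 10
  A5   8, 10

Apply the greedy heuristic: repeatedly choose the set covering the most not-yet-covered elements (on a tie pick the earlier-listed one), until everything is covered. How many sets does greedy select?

Pick 1: A4 covers 6 new elements (2, 3, 5, 7, 8, 10).
Pick 2: A2 covers 3 new elements (0, 1, 6).
Pick 3: A1 covers 1 new elements (4).
Pick 4: A3 covers 1 new elements (9).
Greedy uses 4 sets.

4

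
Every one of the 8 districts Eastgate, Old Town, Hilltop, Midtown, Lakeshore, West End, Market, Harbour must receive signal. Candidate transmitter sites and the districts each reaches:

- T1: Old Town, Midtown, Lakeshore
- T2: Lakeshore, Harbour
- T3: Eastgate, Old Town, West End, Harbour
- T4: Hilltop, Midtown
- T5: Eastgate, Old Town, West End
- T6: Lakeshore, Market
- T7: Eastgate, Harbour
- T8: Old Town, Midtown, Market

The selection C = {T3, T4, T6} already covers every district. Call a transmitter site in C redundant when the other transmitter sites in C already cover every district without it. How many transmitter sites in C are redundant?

0

Drop T3: Eastgate, Old Town, West End, Harbour uncovered — not redundant.
Drop T4: Hilltop, Midtown uncovered — not redundant.
Drop T6: Lakeshore, Market uncovered — not redundant.
None of the transmitter sites in C is redundant.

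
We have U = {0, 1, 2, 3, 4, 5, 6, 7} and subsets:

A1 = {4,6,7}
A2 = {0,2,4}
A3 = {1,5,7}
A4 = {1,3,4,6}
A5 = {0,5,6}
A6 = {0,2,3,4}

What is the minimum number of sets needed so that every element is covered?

A1, A3, A6 together cover {0, 1, 2, 3, 4, 5, 6, 7} — every element.
No 2 of the 6 sets cover everything (all 15 pairs fall short), so 3 is minimum.

3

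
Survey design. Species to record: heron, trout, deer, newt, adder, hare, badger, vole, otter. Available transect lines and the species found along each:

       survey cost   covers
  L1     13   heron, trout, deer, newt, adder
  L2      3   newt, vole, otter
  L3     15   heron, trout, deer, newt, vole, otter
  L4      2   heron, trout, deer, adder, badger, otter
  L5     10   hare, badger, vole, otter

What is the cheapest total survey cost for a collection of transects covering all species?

L2, L4, L5 cover every species at survey cost 3 + 2 + 10 = 15.
Any cover uses at least 2 transects; among all covering selections none totals below 15.

15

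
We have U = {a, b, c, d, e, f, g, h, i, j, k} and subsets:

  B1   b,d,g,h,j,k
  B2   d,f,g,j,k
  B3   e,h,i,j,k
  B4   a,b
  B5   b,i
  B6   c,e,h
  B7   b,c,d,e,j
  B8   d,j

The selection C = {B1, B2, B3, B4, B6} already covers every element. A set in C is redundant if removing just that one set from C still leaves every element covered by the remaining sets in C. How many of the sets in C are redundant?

Drop B1: the rest still cover every element — redundant.
Drop B2: f uncovered — not redundant.
Drop B3: i uncovered — not redundant.
Drop B4: a uncovered — not redundant.
Drop B6: c uncovered — not redundant.
1 redundant: B1.

1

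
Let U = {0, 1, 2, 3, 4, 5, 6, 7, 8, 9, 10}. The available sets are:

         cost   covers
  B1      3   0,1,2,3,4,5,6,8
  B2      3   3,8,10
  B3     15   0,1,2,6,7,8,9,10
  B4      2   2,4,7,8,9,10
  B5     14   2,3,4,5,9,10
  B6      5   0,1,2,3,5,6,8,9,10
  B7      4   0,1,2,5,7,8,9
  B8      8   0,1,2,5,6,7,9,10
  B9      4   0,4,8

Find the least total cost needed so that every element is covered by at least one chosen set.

5

B1, B4 cover every element at cost 3 + 2 = 5.
Any cover uses at least 2 sets; among all covering selections none totals below 5.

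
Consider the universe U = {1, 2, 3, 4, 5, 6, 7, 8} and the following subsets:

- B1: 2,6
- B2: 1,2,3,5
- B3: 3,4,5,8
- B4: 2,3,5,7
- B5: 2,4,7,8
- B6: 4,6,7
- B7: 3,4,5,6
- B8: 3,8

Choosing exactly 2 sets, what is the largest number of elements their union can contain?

Choosing B2, B5 covers {1, 2, 3, 4, 5, 7, 8} — 7 elements.
No choice of 2 sets does better; here 6 is left uncovered.

7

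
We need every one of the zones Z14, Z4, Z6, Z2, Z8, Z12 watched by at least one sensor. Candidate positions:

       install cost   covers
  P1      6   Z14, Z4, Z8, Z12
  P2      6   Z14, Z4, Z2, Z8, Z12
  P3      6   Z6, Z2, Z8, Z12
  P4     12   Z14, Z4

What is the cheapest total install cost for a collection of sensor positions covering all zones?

P1, P3 cover every zone at install cost 6 + 6 = 12.
Any cover uses at least 2 sensor positions; among all covering selections none totals below 12.

12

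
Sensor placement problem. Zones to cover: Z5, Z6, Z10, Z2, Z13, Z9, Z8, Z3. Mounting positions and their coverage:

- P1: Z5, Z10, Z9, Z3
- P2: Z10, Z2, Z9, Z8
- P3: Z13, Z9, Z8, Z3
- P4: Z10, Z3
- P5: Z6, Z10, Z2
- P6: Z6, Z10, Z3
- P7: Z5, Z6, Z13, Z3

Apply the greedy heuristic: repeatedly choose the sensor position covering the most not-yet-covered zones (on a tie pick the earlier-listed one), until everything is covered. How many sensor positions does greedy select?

Pick 1: P1 covers 4 new zones (Z5, Z10, Z9, Z3).
Pick 2: P2 covers 2 new zones (Z2, Z8).
Pick 3: P7 covers 2 new zones (Z6, Z13).
Greedy uses 3 sensor positions. (The true minimum is 2.)

3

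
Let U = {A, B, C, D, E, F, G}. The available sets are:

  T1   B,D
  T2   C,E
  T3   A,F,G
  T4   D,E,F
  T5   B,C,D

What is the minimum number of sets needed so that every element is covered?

3

T1, T2, T3 together cover {A, B, C, D, E, F, G} — every element.
No 2 of the 5 sets cover everything (all 10 pairs fall short), so 3 is minimum.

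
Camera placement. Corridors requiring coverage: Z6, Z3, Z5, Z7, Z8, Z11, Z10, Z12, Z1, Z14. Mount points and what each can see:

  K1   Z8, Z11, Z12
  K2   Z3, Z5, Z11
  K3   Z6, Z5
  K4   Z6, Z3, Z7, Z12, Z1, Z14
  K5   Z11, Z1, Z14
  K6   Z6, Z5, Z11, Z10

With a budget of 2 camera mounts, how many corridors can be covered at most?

9

Choosing K4, K6 covers {Z6, Z3, Z5, Z7, Z11, Z10, Z12, Z1, Z14} — 9 corridors.
No choice of 2 camera mounts does better; here Z8 is left uncovered.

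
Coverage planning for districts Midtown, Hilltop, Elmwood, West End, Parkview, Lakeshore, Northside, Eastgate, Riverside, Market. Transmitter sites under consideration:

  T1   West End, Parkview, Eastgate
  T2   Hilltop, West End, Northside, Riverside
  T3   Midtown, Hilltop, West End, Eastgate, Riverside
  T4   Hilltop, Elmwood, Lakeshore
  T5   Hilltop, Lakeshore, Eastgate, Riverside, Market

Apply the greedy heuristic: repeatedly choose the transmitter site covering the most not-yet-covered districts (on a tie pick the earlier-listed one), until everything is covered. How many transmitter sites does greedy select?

Pick 1: T3 covers 5 new districts (Midtown, Hilltop, West End, Eastgate, Riverside).
Pick 2: T4 covers 2 new districts (Elmwood, Lakeshore).
Pick 3: T1 covers 1 new districts (Parkview).
Pick 4: T2 covers 1 new districts (Northside).
Pick 5: T5 covers 1 new districts (Market).
Greedy uses 5 transmitter sites.

5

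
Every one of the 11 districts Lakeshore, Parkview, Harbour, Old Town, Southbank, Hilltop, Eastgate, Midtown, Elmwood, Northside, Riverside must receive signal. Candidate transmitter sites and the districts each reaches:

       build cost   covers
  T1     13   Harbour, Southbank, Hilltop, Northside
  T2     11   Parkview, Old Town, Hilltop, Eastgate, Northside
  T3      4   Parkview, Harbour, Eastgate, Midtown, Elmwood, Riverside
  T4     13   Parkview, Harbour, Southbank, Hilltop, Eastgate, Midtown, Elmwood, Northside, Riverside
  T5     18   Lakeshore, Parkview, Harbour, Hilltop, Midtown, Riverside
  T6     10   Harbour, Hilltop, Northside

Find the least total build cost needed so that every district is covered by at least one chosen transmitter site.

42

T2, T4, T5 cover every district at build cost 11 + 13 + 18 = 42.
Any cover uses at least 3 transmitter sites; among all covering selections none totals below 42.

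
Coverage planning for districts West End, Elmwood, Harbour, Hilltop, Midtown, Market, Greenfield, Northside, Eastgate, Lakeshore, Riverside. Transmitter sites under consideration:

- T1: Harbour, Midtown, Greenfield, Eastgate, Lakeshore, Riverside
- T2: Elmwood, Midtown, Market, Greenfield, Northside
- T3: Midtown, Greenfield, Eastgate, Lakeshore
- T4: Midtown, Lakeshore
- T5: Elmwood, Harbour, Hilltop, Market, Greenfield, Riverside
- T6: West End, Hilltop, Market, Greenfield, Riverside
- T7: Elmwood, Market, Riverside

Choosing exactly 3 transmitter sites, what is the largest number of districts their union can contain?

Choosing T1, T2, T6 covers {West End, Elmwood, Harbour, Hilltop, Midtown, Market, Greenfield, Northside, Eastgate, Lakeshore, Riverside} — 11 districts.
That is all 11 districts.

11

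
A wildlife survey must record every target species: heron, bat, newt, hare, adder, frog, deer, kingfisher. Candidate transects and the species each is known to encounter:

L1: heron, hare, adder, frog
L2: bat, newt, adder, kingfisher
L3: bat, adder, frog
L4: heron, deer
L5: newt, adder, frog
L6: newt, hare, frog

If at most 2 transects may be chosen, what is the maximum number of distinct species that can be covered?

Choosing L1, L2 covers {heron, bat, newt, hare, adder, frog, kingfisher} — 7 species.
No choice of 2 transects does better; here deer is left uncovered.

7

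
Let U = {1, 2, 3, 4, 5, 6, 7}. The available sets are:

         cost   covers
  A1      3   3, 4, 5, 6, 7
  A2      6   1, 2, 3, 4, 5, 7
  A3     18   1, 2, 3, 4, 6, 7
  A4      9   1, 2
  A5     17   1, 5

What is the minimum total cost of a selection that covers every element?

A1, A2 cover every element at cost 3 + 6 = 9.
Any cover uses at least 2 sets; among all covering selections none totals below 9.

9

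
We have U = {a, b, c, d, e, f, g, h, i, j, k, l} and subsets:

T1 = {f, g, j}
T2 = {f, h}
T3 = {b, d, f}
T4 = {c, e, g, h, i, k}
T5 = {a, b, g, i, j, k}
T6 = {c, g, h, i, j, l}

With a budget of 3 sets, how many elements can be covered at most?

Choosing T3, T4, T5 covers {a, b, c, d, e, f, g, h, i, j, k} — 11 elements.
No choice of 3 sets does better; here l is left uncovered.

11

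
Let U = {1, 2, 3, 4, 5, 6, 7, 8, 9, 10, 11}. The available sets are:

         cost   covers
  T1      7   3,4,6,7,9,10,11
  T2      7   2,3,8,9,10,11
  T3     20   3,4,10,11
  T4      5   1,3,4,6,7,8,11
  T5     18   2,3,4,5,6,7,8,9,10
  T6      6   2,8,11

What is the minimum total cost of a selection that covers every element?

T4, T5 cover every element at cost 5 + 18 = 23.
Any cover uses at least 2 sets; among all covering selections none totals below 23.

23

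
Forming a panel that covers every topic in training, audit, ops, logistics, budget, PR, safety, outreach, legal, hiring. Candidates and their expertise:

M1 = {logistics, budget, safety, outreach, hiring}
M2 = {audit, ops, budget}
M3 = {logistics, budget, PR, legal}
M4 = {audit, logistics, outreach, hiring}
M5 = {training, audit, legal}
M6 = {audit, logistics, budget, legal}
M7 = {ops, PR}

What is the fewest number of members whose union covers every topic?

3

M1, M5, M7 together cover {training, audit, ops, logistics, budget, PR, safety, outreach, legal, hiring} — every topic.
No 2 of the 7 members cover everything (all 21 pairs fall short), so 3 is minimum.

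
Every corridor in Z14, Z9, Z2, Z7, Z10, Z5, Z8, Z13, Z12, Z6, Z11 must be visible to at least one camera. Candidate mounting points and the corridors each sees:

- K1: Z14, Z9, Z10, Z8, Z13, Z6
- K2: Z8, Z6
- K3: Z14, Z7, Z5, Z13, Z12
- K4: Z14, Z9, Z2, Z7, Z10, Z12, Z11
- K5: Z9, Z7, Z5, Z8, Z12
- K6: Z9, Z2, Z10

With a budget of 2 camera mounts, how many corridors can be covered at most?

10

Choosing K1, K4 covers {Z14, Z9, Z2, Z7, Z10, Z8, Z13, Z12, Z6, Z11} — 10 corridors.
No choice of 2 camera mounts does better; here Z5 is left uncovered.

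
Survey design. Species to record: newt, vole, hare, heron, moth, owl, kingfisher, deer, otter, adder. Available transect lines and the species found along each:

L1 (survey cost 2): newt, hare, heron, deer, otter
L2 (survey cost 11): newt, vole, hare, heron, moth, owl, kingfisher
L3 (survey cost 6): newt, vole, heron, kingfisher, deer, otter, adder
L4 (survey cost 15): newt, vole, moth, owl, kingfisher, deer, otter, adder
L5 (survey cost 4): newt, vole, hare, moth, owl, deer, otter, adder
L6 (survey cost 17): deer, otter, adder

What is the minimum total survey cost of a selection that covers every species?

10

L3, L5 cover every species at survey cost 6 + 4 = 10.
Any cover uses at least 2 transects; among all covering selections none totals below 10.
Greedy by coverage-per-survey cost would pick L1, L5, L3 for 12 — worse than the optimum 10.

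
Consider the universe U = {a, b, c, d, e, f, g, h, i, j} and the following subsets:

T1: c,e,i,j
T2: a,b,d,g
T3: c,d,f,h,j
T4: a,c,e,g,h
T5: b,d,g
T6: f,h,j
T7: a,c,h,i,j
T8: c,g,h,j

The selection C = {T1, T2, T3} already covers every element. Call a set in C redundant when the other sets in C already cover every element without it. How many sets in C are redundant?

0

Drop T1: e, i uncovered — not redundant.
Drop T2: a, b, g uncovered — not redundant.
Drop T3: f, h uncovered — not redundant.
None of the sets in C is redundant.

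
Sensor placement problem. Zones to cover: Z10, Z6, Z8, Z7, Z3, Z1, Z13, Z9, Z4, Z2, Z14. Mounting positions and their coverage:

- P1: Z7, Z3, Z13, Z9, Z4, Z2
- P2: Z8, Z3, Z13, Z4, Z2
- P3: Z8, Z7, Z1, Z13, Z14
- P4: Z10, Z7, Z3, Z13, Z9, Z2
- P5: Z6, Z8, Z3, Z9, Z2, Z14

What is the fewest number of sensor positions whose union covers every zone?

4

P1, P3, P4, P5 together cover {Z10, Z6, Z8, Z7, Z3, Z1, Z13, Z9, Z4, Z2, Z14} — every zone.
No 3 of the 5 sensor positions cover everything (all 10 triples fall short), so 4 is minimum.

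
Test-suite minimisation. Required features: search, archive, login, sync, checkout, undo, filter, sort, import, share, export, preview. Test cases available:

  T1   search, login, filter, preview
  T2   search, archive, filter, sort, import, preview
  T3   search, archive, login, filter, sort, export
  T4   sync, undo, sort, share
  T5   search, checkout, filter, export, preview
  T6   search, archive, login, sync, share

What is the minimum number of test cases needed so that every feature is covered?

T1, T2, T4, T5 together cover {search, archive, login, sync, checkout, undo, filter, sort, import, share, export, preview} — every feature.
No 3 of the 6 test cases cover everything (all 20 triples fall short), so 4 is minimum.

4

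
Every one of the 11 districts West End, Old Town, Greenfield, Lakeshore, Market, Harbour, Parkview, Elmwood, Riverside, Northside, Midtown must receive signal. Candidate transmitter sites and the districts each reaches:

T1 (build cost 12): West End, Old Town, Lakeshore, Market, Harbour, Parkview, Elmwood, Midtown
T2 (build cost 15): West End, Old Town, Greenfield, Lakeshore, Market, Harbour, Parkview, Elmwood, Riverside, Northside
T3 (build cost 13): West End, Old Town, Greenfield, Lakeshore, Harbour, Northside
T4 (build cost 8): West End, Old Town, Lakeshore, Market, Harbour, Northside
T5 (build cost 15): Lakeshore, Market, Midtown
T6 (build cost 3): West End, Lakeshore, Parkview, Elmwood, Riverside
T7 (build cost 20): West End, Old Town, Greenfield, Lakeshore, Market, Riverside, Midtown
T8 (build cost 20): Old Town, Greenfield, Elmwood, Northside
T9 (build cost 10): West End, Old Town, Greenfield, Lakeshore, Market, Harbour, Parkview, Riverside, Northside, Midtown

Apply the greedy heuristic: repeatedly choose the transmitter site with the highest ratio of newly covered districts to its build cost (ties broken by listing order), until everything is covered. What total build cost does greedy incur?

13

Pick 1: T6 adds 5 new (West End, Lakeshore, Parkview, Elmwood, Riverside) at build cost 3 (ratio 5/3).
Pick 2: T9 adds 6 new (Old Town, Greenfield, Market, Harbour, Northside, Midtown) at build cost 10 (ratio 6/10).
Greedy total build cost: 3 + 10 = 13.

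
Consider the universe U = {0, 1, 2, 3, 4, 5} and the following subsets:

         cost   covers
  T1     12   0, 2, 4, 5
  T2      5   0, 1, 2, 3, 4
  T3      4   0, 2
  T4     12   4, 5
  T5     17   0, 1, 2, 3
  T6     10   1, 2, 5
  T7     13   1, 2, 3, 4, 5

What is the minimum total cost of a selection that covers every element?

15

T2, T6 cover every element at cost 5 + 10 = 15.
Any cover uses at least 2 sets; among all covering selections none totals below 15.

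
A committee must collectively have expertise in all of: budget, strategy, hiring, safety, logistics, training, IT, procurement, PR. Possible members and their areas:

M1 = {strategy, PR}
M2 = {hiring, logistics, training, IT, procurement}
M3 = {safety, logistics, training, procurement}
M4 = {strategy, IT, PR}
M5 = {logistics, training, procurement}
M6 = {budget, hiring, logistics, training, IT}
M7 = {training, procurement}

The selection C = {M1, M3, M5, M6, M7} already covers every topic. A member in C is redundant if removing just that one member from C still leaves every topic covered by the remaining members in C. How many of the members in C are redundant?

2

Drop M1: strategy, PR uncovered — not redundant.
Drop M3: safety uncovered — not redundant.
Drop M5: the rest still cover every topic — redundant.
Drop M6: budget, hiring, IT uncovered — not redundant.
Drop M7: the rest still cover every topic — redundant.
2 redundant: M5, M7.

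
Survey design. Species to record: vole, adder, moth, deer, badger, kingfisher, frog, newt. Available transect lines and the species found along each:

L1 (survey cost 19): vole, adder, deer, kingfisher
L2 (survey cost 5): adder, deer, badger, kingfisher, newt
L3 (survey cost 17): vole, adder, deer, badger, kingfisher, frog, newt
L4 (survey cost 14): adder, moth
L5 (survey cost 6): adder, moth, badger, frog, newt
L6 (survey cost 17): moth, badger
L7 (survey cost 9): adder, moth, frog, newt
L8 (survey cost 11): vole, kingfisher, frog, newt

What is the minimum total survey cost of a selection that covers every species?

L2, L5, L8 cover every species at survey cost 5 + 6 + 11 = 22.
Any cover uses at least 2 transects; among all covering selections none totals below 22.

22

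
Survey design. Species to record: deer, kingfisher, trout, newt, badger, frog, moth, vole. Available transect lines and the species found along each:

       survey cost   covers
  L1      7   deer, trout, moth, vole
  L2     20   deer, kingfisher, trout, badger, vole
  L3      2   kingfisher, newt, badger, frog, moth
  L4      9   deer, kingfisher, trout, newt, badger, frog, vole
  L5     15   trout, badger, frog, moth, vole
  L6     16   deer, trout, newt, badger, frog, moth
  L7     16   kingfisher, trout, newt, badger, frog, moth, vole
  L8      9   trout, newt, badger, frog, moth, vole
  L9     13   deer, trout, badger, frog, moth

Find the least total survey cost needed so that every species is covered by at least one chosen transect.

9

L1, L3 cover every species at survey cost 7 + 2 = 9.
Any cover uses at least 2 transects; among all covering selections none totals below 9.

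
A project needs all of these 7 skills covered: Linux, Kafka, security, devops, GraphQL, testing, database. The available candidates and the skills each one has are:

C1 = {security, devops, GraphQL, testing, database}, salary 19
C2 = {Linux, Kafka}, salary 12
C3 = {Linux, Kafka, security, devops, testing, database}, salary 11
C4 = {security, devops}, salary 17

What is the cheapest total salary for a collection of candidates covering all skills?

30

C1, C3 cover every skill at salary 19 + 11 = 30.
Any cover uses at least 2 candidates; among all covering selections none totals below 30.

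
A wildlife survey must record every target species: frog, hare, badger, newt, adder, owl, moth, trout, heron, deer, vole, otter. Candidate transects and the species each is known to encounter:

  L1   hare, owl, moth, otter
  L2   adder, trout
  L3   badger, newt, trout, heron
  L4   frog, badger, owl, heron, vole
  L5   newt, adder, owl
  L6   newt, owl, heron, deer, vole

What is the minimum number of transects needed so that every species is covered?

4

L1, L2, L4, L6 together cover {frog, hare, badger, newt, adder, owl, moth, trout, heron, deer, vole, otter} — every species.
No 3 of the 6 transects cover everything (all 20 triples fall short), so 4 is minimum.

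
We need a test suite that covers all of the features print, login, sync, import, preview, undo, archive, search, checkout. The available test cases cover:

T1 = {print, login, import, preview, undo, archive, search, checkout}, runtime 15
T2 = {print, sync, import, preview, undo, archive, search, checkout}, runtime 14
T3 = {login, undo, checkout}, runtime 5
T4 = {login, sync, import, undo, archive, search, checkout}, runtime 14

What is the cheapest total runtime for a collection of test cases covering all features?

19

T2, T3 cover every feature at runtime 14 + 5 = 19.
Any cover uses at least 2 test cases; among all covering selections none totals below 19.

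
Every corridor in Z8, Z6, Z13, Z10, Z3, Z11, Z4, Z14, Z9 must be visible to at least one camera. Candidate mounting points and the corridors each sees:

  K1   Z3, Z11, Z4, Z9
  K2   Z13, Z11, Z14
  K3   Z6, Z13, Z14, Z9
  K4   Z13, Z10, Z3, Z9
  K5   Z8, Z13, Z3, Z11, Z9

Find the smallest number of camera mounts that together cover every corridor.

4

K1, K3, K4, K5 together cover {Z8, Z6, Z13, Z10, Z3, Z11, Z4, Z14, Z9} — every corridor.
No 3 of the 5 camera mounts cover everything (all 10 triples fall short), so 4 is minimum.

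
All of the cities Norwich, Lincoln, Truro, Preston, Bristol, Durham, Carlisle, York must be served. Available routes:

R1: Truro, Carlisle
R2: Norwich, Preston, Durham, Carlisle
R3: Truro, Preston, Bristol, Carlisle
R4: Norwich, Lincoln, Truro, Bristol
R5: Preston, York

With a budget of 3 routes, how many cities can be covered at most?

8

Choosing R2, R4, R5 covers {Norwich, Lincoln, Truro, Preston, Bristol, Durham, Carlisle, York} — 8 cities.
That is all 8 cities.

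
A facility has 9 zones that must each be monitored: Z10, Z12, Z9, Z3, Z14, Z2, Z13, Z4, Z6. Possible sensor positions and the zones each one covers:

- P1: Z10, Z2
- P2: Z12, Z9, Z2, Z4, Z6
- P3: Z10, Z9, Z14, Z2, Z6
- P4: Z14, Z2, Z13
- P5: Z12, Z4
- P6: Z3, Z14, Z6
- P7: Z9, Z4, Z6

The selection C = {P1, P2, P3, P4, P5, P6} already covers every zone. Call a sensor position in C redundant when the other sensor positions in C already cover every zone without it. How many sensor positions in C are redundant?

4

Drop P1: the rest still cover every zone — redundant.
Drop P2: the rest still cover every zone — redundant.
Drop P3: the rest still cover every zone — redundant.
Drop P4: Z13 uncovered — not redundant.
Drop P5: the rest still cover every zone — redundant.
Drop P6: Z3 uncovered — not redundant.
4 redundant: P1, P2, P3, P5.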